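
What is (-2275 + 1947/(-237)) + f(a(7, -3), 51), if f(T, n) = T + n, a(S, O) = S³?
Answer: -149248/79 ≈ -1889.2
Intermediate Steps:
(-2275 + 1947/(-237)) + f(a(7, -3), 51) = (-2275 + 1947/(-237)) + (7³ + 51) = (-2275 + 1947*(-1/237)) + (343 + 51) = (-2275 - 649/79) + 394 = -180374/79 + 394 = -149248/79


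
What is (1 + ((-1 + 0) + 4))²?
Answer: 16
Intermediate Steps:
(1 + ((-1 + 0) + 4))² = (1 + (-1 + 4))² = (1 + 3)² = 4² = 16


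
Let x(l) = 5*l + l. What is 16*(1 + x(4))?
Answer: 400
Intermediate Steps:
x(l) = 6*l
16*(1 + x(4)) = 16*(1 + 6*4) = 16*(1 + 24) = 16*25 = 400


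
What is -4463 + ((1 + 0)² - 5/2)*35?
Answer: -9031/2 ≈ -4515.5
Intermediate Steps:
-4463 + ((1 + 0)² - 5/2)*35 = -4463 + (1² - 5*½)*35 = -4463 + (1 - 5/2)*35 = -4463 - 3/2*35 = -4463 - 105/2 = -9031/2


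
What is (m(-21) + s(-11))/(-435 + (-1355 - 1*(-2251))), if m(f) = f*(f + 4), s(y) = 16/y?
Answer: 3911/5071 ≈ 0.77125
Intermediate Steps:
m(f) = f*(4 + f)
(m(-21) + s(-11))/(-435 + (-1355 - 1*(-2251))) = (-21*(4 - 21) + 16/(-11))/(-435 + (-1355 - 1*(-2251))) = (-21*(-17) + 16*(-1/11))/(-435 + (-1355 + 2251)) = (357 - 16/11)/(-435 + 896) = (3911/11)/461 = (3911/11)*(1/461) = 3911/5071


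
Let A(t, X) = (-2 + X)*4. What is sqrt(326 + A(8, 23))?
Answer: sqrt(410) ≈ 20.248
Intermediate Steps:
A(t, X) = -8 + 4*X
sqrt(326 + A(8, 23)) = sqrt(326 + (-8 + 4*23)) = sqrt(326 + (-8 + 92)) = sqrt(326 + 84) = sqrt(410)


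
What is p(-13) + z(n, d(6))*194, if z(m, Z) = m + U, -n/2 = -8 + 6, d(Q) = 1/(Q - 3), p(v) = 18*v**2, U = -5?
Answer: 2848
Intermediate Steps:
d(Q) = 1/(-3 + Q)
n = 4 (n = -2*(-8 + 6) = -2*(-2) = 4)
z(m, Z) = -5 + m (z(m, Z) = m - 5 = -5 + m)
p(-13) + z(n, d(6))*194 = 18*(-13)**2 + (-5 + 4)*194 = 18*169 - 1*194 = 3042 - 194 = 2848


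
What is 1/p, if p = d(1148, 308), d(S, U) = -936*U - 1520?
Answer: -1/289808 ≈ -3.4506e-6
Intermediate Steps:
d(S, U) = -1520 - 936*U
p = -289808 (p = -1520 - 936*308 = -1520 - 288288 = -289808)
1/p = 1/(-289808) = -1/289808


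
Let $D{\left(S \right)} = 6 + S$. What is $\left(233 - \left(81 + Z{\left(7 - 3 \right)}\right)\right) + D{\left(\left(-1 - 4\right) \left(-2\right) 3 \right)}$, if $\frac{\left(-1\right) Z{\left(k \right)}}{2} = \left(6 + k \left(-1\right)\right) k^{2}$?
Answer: $252$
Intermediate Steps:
$Z{\left(k \right)} = - 2 k^{2} \left(6 - k\right)$ ($Z{\left(k \right)} = - 2 \left(6 + k \left(-1\right)\right) k^{2} = - 2 \left(6 - k\right) k^{2} = - 2 k^{2} \left(6 - k\right)$)
$\left(233 - \left(81 + Z{\left(7 - 3 \right)}\right)\right) + D{\left(\left(-1 - 4\right) \left(-2\right) 3 \right)} = \left(233 - \left(81 + 2 \left(7 - 3\right)^{2} \left(-6 + \left(7 - 3\right)\right)\right)\right) + \left(6 + \left(-1 - 4\right) \left(-2\right) 3\right) = \left(233 - \left(81 + 2 \cdot 4^{2} \left(-6 + 4\right)\right)\right) + \left(6 + \left(-1 - 4\right) \left(-2\right) 3\right) = \left(233 - \left(81 + 2 \cdot 16 \left(-2\right)\right)\right) + \left(6 + \left(-5\right) \left(-2\right) 3\right) = \left(233 - 17\right) + \left(6 + 10 \cdot 3\right) = \left(233 + \left(-81 + 64\right)\right) + \left(6 + 30\right) = \left(233 - 17\right) + 36 = 216 + 36 = 252$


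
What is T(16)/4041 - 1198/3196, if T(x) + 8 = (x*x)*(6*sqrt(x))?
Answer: 7384769/6457518 ≈ 1.1436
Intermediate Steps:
T(x) = -8 + 6*x**(5/2) (T(x) = -8 + (x*x)*(6*sqrt(x)) = -8 + x**2*(6*sqrt(x)) = -8 + 6*x**(5/2))
T(16)/4041 - 1198/3196 = (-8 + 6*16**(5/2))/4041 - 1198/3196 = (-8 + 6*1024)*(1/4041) - 1198*1/3196 = (-8 + 6144)*(1/4041) - 599/1598 = 6136*(1/4041) - 599/1598 = 6136/4041 - 599/1598 = 7384769/6457518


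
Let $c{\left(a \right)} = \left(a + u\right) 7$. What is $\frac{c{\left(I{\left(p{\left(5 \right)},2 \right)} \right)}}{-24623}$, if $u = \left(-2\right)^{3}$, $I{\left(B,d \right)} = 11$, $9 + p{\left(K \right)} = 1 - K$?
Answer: $- \frac{21}{24623} \approx -0.00085286$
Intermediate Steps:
$p{\left(K \right)} = -8 - K$ ($p{\left(K \right)} = -9 - \left(-1 + K\right) = -8 - K$)
$u = -8$
$c{\left(a \right)} = -56 + 7 a$ ($c{\left(a \right)} = \left(a - 8\right) 7 = \left(-8 + a\right) 7 = -56 + 7 a$)
$\frac{c{\left(I{\left(p{\left(5 \right)},2 \right)} \right)}}{-24623} = \frac{-56 + 7 \cdot 11}{-24623} = \left(-56 + 77\right) \left(- \frac{1}{24623}\right) = 21 \left(- \frac{1}{24623}\right) = - \frac{21}{24623}$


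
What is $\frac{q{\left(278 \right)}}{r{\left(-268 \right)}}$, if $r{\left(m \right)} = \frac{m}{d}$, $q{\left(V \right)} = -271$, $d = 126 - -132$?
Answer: $\frac{34959}{134} \approx 260.89$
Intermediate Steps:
$d = 258$ ($d = 126 + 132 = 258$)
$r{\left(m \right)} = \frac{m}{258}$
$\frac{q{\left(278 \right)}}{r{\left(-268 \right)}} = - \frac{271}{\frac{1}{258} \left(-268\right)} = - \frac{271}{- \frac{134}{129}} = \left(-271\right) \left(- \frac{129}{134}\right) = \frac{34959}{134}$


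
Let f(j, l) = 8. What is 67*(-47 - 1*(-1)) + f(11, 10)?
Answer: -3074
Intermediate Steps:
67*(-47 - 1*(-1)) + f(11, 10) = 67*(-47 - 1*(-1)) + 8 = 67*(-47 + 1) + 8 = 67*(-46) + 8 = -3082 + 8 = -3074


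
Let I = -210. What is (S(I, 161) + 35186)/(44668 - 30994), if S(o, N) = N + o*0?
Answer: 35347/13674 ≈ 2.5850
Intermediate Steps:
S(o, N) = N (S(o, N) = N + 0 = N)
(S(I, 161) + 35186)/(44668 - 30994) = (161 + 35186)/(44668 - 30994) = 35347/13674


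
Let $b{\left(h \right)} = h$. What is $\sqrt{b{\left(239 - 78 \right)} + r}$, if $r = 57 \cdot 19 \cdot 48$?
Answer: $\sqrt{52145} \approx 228.35$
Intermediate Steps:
$r = 51984$ ($r = 1083 \cdot 48 = 51984$)
$\sqrt{b{\left(239 - 78 \right)} + r} = \sqrt{\left(239 - 78\right) + 51984} = \sqrt{161 + 51984} = \sqrt{52145}$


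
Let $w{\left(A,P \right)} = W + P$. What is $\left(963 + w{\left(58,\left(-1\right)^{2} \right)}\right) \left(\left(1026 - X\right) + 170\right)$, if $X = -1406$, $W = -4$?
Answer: $2497920$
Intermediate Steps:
$w{\left(A,P \right)} = -4 + P$
$\left(963 + w{\left(58,\left(-1\right)^{2} \right)}\right) \left(\left(1026 - X\right) + 170\right) = \left(963 - \left(4 - \left(-1\right)^{2}\right)\right) \left(\left(1026 - -1406\right) + 170\right) = \left(963 + \left(-4 + 1\right)\right) \left(\left(1026 + 1406\right) + 170\right) = \left(963 - 3\right) \left(2432 + 170\right) = 960 \cdot 2602 = 2497920$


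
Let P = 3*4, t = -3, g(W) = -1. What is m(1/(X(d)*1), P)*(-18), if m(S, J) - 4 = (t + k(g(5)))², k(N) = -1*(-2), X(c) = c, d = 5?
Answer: -90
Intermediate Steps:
P = 12
k(N) = 2
m(S, J) = 5 (m(S, J) = 4 + (-3 + 2)² = 4 + (-1)² = 4 + 1 = 5)
m(1/(X(d)*1), P)*(-18) = 5*(-18) = -90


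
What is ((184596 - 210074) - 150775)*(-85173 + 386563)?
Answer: -53120891670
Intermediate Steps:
((184596 - 210074) - 150775)*(-85173 + 386563) = (-25478 - 150775)*301390 = -176253*301390 = -53120891670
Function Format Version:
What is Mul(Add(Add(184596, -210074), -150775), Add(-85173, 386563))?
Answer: -53120891670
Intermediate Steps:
Mul(Add(Add(184596, -210074), -150775), Add(-85173, 386563)) = Mul(Add(-25478, -150775), 301390) = Mul(-176253, 301390) = -53120891670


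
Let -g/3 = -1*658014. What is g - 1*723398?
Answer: 1250644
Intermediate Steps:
g = 1974042 (g = -(-3)*658014 = -3*(-658014) = 1974042)
g - 1*723398 = 1974042 - 1*723398 = 1974042 - 723398 = 1250644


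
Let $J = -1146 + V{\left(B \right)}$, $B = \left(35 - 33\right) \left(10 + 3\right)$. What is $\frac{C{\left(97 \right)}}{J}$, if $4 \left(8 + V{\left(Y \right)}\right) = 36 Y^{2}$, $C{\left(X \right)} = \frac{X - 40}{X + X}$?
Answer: $\frac{57}{956420} \approx 5.9597 \cdot 10^{-5}$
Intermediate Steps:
$C{\left(X \right)} = \frac{-40 + X}{2 X}$
$B = 26$ ($B = 2 \cdot 13 = 26$)
$V{\left(Y \right)} = -8 + 9 Y^{2}$ ($V{\left(Y \right)} = -8 + \frac{36 Y^{2}}{4} = -8 + 9 Y^{2}$)
$J = 4930$ ($J = -1146 - \left(8 - 9 \cdot 26^{2}\right) = -1146 + \left(-8 + 9 \cdot 676\right) = -1146 + \left(-8 + 6084\right) = -1146 + 6076 = 4930$)
$\frac{C{\left(97 \right)}}{J} = \frac{\frac{1}{2} \cdot \frac{1}{97} \left(-40 + 97\right)}{4930} = \frac{1}{2} \cdot \frac{1}{97} \cdot 57 \cdot \frac{1}{4930} = \frac{57}{194} \cdot \frac{1}{4930} = \frac{57}{956420}$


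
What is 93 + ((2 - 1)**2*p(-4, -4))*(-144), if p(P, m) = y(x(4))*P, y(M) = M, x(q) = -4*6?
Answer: -13731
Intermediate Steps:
x(q) = -24
p(P, m) = -24*P
93 + ((2 - 1)**2*p(-4, -4))*(-144) = 93 + ((2 - 1)**2*(-24*(-4)))*(-144) = 93 + (1**2*96)*(-144) = 93 + (1*96)*(-144) = 93 + 96*(-144) = 93 - 13824 = -13731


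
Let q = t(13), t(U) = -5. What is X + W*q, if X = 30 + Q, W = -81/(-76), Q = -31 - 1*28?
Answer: -2609/76 ≈ -34.329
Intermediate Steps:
q = -5
Q = -59 (Q = -31 - 28 = -59)
W = 81/76 (W = -81*(-1/76) = 81/76 ≈ 1.0658)
X = -29 (X = 30 - 59 = -29)
X + W*q = -29 + (81/76)*(-5) = -29 - 405/76 = -2609/76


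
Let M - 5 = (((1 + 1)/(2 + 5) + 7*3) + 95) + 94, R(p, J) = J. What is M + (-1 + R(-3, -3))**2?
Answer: 1619/7 ≈ 231.29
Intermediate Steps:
M = 1507/7 (M = 5 + ((((1 + 1)/(2 + 5) + 7*3) + 95) + 94) = 5 + (((2/7 + 21) + 95) + 94) = 5 + ((149/7 + 95) + 94) = 5 + (814/7 + 94) = 5 + 1472/7 = 1507/7 ≈ 215.29)
M + (-1 + R(-3, -3))**2 = 1507/7 + (-1 - 3)**2 = 1507/7 + (-4)**2 = 1507/7 + 16 = 1619/7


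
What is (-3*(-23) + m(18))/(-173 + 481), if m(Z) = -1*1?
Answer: 17/77 ≈ 0.22078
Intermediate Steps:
m(Z) = -1
(-3*(-23) + m(18))/(-173 + 481) = (-3*(-23) - 1)/(-173 + 481) = (69 - 1)/308 = 68*(1/308) = 17/77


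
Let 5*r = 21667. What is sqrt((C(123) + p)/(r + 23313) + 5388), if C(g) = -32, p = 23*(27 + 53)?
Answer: 29*sqrt(1912819858)/17279 ≈ 73.403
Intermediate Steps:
r = 21667/5 (r = (1/5)*21667 = 21667/5 ≈ 4333.4)
p = 1840 (p = 23*80 = 1840)
sqrt((C(123) + p)/(r + 23313) + 5388) = sqrt((-32 + 1840)/(21667/5 + 23313) + 5388) = sqrt(1808/(138232/5) + 5388) = sqrt(1808*(5/138232) + 5388) = sqrt(1130/17279 + 5388) = sqrt(93100382/17279) = 29*sqrt(1912819858)/17279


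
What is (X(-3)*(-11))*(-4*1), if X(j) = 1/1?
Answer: 44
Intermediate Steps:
X(j) = 1
(X(-3)*(-11))*(-4*1) = (1*(-11))*(-4*1) = -11*(-4) = 44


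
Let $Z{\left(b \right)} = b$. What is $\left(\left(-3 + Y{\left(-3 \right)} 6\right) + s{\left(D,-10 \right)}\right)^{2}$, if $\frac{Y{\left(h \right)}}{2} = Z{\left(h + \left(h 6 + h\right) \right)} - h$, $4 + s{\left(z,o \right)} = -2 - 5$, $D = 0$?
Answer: $70756$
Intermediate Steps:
$s{\left(z,o \right)} = -11$ ($s{\left(z,o \right)} = -4 - 7 = -11$)
$Y{\left(h \right)} = 14 h$ ($Y{\left(h \right)} = 2 \left(\left(h + \left(h 6 + h\right)\right) - h\right) = 2 \left(\left(h + \left(6 h + h\right)\right) - h\right) = 2 \left(\left(h + 7 h\right) - h\right) = 2 \left(8 h - h\right) = 2 \cdot 7 h = 14 h$)
$\left(\left(-3 + Y{\left(-3 \right)} 6\right) + s{\left(D,-10 \right)}\right)^{2} = \left(\left(-3 + 14 \left(-3\right) 6\right) - 11\right)^{2} = \left(\left(-3 - 252\right) - 11\right)^{2} = \left(-255 - 11\right)^{2} = \left(-266\right)^{2} = 70756$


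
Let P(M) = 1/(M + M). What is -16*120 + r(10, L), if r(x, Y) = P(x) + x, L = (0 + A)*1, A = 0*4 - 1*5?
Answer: -38199/20 ≈ -1909.9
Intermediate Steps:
A = -5 (A = 0 - 5 = -5)
P(M) = 1/(2*M)
L = -5 (L = (0 - 5)*1 = -5*1 = -5)
r(x, Y) = x + 1/(2*x) (r(x, Y) = 1/(2*x) + x = x + 1/(2*x))
-16*120 + r(10, L) = -16*120 + (10 + (½)/10) = -1920 + (10 + (½)*(⅒)) = -1920 + (10 + 1/20) = -1920 + 201/20 = -38199/20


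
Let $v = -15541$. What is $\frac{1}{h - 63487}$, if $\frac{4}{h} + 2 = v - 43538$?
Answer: $- \frac{59081}{3750875451} \approx -1.5751 \cdot 10^{-5}$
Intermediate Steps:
$h = - \frac{4}{59081}$ ($h = \frac{4}{-2 - 59079} = \frac{4}{-59081} = 4 \left(- \frac{1}{59081}\right) = - \frac{4}{59081} \approx -6.7704 \cdot 10^{-5}$)
$\frac{1}{h - 63487} = \frac{1}{- \frac{4}{59081} - 63487} = \frac{1}{- \frac{3750875451}{59081}} = - \frac{59081}{3750875451}$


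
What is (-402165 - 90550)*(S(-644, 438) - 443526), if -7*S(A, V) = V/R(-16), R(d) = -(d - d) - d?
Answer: 12237895037625/56 ≈ 2.1853e+11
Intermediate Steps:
R(d) = -d (R(d) = -1*0 - d = 0 - d = -d)
S(A, V) = -V/112 (S(A, V) = -V/(7*((-1*(-16)))) = -V/(7*16) = -V/112)
(-402165 - 90550)*(S(-644, 438) - 443526) = (-402165 - 90550)*(-1/112*438 - 443526) = -492715*(-219/56 - 443526) = -492715*(-24837675/56) = 12237895037625/56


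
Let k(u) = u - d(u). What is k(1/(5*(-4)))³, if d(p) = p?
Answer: 0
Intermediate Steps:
k(u) = 0 (k(u) = u - u = 0)
k(1/(5*(-4)))³ = 0³ = 0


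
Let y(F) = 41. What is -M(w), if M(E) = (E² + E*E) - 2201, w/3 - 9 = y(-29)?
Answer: -42799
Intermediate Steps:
w = 150 (w = 27 + 3*41 = 27 + 123 = 150)
M(E) = -2201 + 2*E² (M(E) = (E² + E²) - 2201 = 2*E² - 2201 = -2201 + 2*E²)
-M(w) = -(-2201 + 2*150²) = -(-2201 + 2*22500) = -(-2201 + 45000) = -1*42799 = -42799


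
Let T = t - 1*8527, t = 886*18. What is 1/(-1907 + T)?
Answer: 1/5514 ≈ 0.00018136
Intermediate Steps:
t = 15948
T = 7421 (T = 15948 - 1*8527 = 15948 - 8527 = 7421)
1/(-1907 + T) = 1/(-1907 + 7421) = 1/5514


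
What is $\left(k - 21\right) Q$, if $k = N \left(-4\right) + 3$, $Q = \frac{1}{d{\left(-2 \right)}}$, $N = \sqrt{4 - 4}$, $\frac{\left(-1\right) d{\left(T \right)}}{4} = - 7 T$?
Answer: $\frac{9}{28} \approx 0.32143$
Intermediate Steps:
$d{\left(T \right)} = 28 T$ ($d{\left(T \right)} = - 4 \left(- 7 T\right) = 28 T$)
$N = 0$ ($N = \sqrt{0} = 0$)
$Q = - \frac{1}{56}$ ($Q = \frac{1}{28 \left(-2\right)} = \frac{1}{-56} = - \frac{1}{56} \approx -0.017857$)
$k = 3$ ($k = 0 \left(-4\right) + 3 = 0 + 3 = 3$)
$\left(k - 21\right) Q = \left(3 - 21\right) \left(- \frac{1}{56}\right) = \left(-18\right) \left(- \frac{1}{56}\right) = \frac{9}{28}$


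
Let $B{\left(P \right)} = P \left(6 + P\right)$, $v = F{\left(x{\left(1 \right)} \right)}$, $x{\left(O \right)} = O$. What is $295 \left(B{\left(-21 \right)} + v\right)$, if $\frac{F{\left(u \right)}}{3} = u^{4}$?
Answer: $93810$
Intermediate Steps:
$F{\left(u \right)} = 3 u^{4}$
$v = 3$ ($v = 3 \cdot 1^{4} = 3 \cdot 1 = 3$)
$295 \left(B{\left(-21 \right)} + v\right) = 295 \left(- 21 \left(6 - 21\right) + 3\right) = 295 \left(\left(-21\right) \left(-15\right) + 3\right) = 295 \left(315 + 3\right) = 295 \cdot 318 = 93810$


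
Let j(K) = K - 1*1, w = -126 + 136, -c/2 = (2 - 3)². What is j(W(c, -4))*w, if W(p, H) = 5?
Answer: 40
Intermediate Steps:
c = -2 (c = -2*(2 - 3)² = -2*(-1)² = -2*1 = -2)
w = 10
j(K) = -1 + K (j(K) = K - 1 = -1 + K)
j(W(c, -4))*w = (-1 + 5)*10 = 4*10 = 40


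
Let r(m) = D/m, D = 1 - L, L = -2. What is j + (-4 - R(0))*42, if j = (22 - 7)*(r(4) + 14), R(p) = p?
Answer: 213/4 ≈ 53.250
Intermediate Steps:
D = 3 (D = 1 - 1*(-2) = 1 + 2 = 3)
r(m) = 3/m
j = 885/4 (j = (22 - 7)*(3/4 + 14) = 15*(3*(¼) + 14) = 15*(¾ + 14) = 15*(59/4) = 885/4 ≈ 221.25)
j + (-4 - R(0))*42 = 885/4 + (-4 - 1*0)*42 = 885/4 + (-4 + 0)*42 = 885/4 - 4*42 = 885/4 - 168 = 213/4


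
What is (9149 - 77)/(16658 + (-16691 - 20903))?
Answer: -1134/2617 ≈ -0.43332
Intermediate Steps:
(9149 - 77)/(16658 + (-16691 - 20903)) = 9072/(16658 - 37594) = 9072/(-20936) = 9072*(-1/20936) = -1134/2617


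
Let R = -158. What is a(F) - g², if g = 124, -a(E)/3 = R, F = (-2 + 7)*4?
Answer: -14902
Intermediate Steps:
F = 20 (F = 5*4 = 20)
a(E) = 474 (a(E) = -3*(-158) = 474)
a(F) - g² = 474 - 1*124² = 474 - 1*15376 = 474 - 15376 = -14902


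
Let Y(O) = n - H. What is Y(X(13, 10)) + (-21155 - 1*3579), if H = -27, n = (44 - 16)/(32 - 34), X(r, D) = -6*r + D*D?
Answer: -24721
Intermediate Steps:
X(r, D) = D**2 - 6*r (X(r, D) = -6*r + D**2 = D**2 - 6*r)
n = -14 (n = 28/(-2) = 28*(-1/2) = -14)
Y(O) = 13 (Y(O) = -14 - 1*(-27) = -14 + 27 = 13)
Y(X(13, 10)) + (-21155 - 1*3579) = 13 + (-21155 - 1*3579) = 13 + (-21155 - 3579) = 13 - 24734 = -24721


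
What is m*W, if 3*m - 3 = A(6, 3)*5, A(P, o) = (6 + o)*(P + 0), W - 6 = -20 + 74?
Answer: 5460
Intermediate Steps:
W = 60 (W = 6 + (-20 + 74) = 6 + 54 = 60)
A(P, o) = P*(6 + o) (A(P, o) = (6 + o)*P = P*(6 + o))
m = 91 (m = 1 + ((6*(6 + 3))*5)/3 = 1 + ((6*9)*5)/3 = 1 + (54*5)/3 = 1 + (⅓)*270 = 1 + 90 = 91)
m*W = 91*60 = 5460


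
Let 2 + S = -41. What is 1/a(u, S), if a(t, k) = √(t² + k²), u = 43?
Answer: √2/86 ≈ 0.016444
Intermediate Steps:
S = -43 (S = -2 - 41 = -43)
a(t, k) = √(k² + t²)
1/a(u, S) = 1/(√((-43)² + 43²)) = 1/(√(1849 + 1849)) = 1/(√3698) = 1/(43*√2) = √2/86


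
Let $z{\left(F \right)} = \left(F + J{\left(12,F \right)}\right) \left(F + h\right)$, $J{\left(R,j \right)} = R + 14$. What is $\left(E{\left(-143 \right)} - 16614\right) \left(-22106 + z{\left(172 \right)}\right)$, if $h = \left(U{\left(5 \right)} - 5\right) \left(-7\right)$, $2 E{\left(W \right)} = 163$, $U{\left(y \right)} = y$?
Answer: $-197563375$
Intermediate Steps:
$J{\left(R,j \right)} = 14 + R$
$E{\left(W \right)} = \frac{163}{2}$ ($E{\left(W \right)} = \frac{1}{2} \cdot 163 = \frac{163}{2}$)
$h = 0$ ($h = \left(5 - 5\right) \left(-7\right) = 0 \left(-7\right) = 0$)
$z{\left(F \right)} = F \left(26 + F\right)$ ($z{\left(F \right)} = \left(F + \left(14 + 12\right)\right) \left(F + 0\right) = \left(F + 26\right) F = \left(26 + F\right) F = F \left(26 + F\right)$)
$\left(E{\left(-143 \right)} - 16614\right) \left(-22106 + z{\left(172 \right)}\right) = \left(\frac{163}{2} - 16614\right) \left(-22106 + 172 \left(26 + 172\right)\right) = - \frac{33065 \left(-22106 + 172 \cdot 198\right)}{2} = - \frac{33065 \left(-22106 + 34056\right)}{2} = \left(- \frac{33065}{2}\right) 11950 = -197563375$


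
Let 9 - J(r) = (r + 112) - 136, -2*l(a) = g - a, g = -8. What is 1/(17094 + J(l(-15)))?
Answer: 2/34261 ≈ 5.8375e-5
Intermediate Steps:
l(a) = 4 + a/2 (l(a) = -(-8 - a)/2 = 4 + a/2)
J(r) = 33 - r (J(r) = 9 - ((r + 112) - 136) = 9 - ((112 + r) - 136) = 9 - (-24 + r) = 9 + (24 - r) = 33 - r)
1/(17094 + J(l(-15))) = 1/(17094 + (33 - (4 + (1/2)*(-15)))) = 1/(17094 + (33 - (4 - 15/2))) = 1/(17094 + (33 - 1*(-7/2))) = 1/(17094 + (33 + 7/2)) = 1/(17094 + 73/2) = 1/(34261/2) = 2/34261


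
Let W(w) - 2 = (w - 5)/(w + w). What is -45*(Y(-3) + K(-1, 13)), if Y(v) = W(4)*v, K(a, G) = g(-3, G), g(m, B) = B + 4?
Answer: -4095/8 ≈ -511.88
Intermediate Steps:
g(m, B) = 4 + B
K(a, G) = 4 + G
W(w) = 2 + (-5 + w)/(2*w) (W(w) = 2 + (w - 5)/(w + w) = 2 + (-5 + w)/((2*w)) = 2 + (-5 + w)*(1/(2*w)) = 2 + (-5 + w)/(2*w))
Y(v) = 15*v/8 (Y(v) = ((5/2)*(-1 + 4)/4)*v = ((5/2)*(¼)*3)*v = 15*v/8)
-45*(Y(-3) + K(-1, 13)) = -45*((15/8)*(-3) + (4 + 13)) = -45*(-45/8 + 17) = -45*91/8 = -4095/8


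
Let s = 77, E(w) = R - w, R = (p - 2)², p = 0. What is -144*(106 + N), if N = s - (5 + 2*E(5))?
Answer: -25920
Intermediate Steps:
R = 4 (R = (0 - 2)² = (-2)² = 4)
E(w) = 4 - w
N = 74 (N = 77 - (5 + 2*(4 - 1*5)) = 77 - (5 + 2*(4 - 5)) = 77 - (5 + 2*(-1)) = 77 - (5 - 2) = 77 - 1*3 = 77 - 3 = 74)
-144*(106 + N) = -144*(106 + 74) = -144*180 = -25920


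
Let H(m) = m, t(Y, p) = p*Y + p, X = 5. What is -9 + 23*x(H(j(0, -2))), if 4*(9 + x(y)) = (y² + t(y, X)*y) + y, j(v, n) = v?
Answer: -216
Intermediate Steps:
t(Y, p) = p + Y*p (t(Y, p) = Y*p + p = p + Y*p)
x(y) = -9 + y/4 + y²/4 + y*(5 + 5*y)/4 (x(y) = -9 + ((y² + (5*(1 + y))*y) + y)/4 = -9 + ((y² + (5 + 5*y)*y) + y)/4 = -9 + ((y² + y*(5 + 5*y)) + y)/4 = -9 + (y + y² + y*(5 + 5*y))/4 = -9 + (y/4 + y²/4 + y*(5 + 5*y)/4) = -9 + y/4 + y²/4 + y*(5 + 5*y)/4)
-9 + 23*x(H(j(0, -2))) = -9 + 23*(-9 + (3/2)*0 + (3/2)*0²) = -9 + 23*(-9 + 0 + (3/2)*0) = -9 + 23*(-9 + 0 + 0) = -9 + 23*(-9) = -9 - 207 = -216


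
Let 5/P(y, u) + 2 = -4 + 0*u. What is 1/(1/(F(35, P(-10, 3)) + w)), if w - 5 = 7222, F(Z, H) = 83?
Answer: 7310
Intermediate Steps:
P(y, u) = -5/6 (P(y, u) = 5/(-2 + (-4 + 0*u)) = 5/(-2 + (-4 + 0)) = 5/(-2 - 4) = 5/(-6) = 5*(-1/6) = -5/6)
w = 7227 (w = 5 + 7222 = 7227)
1/(1/(F(35, P(-10, 3)) + w)) = 1/(1/(83 + 7227)) = 1/(1/7310) = 7310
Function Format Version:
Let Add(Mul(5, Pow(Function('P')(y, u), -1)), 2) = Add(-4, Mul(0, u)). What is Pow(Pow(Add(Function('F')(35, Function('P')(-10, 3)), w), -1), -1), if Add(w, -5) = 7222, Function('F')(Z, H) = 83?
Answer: 7310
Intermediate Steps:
Function('P')(y, u) = Rational(-5, 6) (Function('P')(y, u) = Mul(5, Pow(Add(-2, Add(-4, Mul(0, u))), -1)) = Mul(5, Pow(Add(-2, Add(-4, 0)), -1)) = Mul(5, Pow(Add(-2, -4), -1)) = Mul(5, Pow(-6, -1)) = Mul(5, Rational(-1, 6)) = Rational(-5, 6))
w = 7227 (w = Add(5, 7222) = 7227)
Pow(Pow(Add(Function('F')(35, Function('P')(-10, 3)), w), -1), -1) = Pow(Pow(Add(83, 7227), -1), -1) = Pow(Pow(7310, -1), -1) = Pow(Rational(1, 7310), -1) = 7310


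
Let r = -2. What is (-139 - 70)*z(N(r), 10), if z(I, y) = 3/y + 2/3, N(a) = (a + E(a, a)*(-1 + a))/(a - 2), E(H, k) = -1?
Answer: -6061/30 ≈ -202.03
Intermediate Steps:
N(a) = 1/(-2 + a) (N(a) = (a - (-1 + a))/(a - 2) = (a + (1 - a))/(-2 + a) = 1/(-2 + a))
z(I, y) = ⅔ + 3/y (z(I, y) = 3/y + 2*(⅓) = 3/y + ⅔ = ⅔ + 3/y)
(-139 - 70)*z(N(r), 10) = (-139 - 70)*(⅔ + 3/10) = -209*(⅔ + 3*(⅒)) = -209*(⅔ + 3/10) = -209*29/30 = -6061/30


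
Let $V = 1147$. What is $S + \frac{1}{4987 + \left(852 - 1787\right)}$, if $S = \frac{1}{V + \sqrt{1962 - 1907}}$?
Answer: $\frac{2981599}{2665312404} - \frac{\sqrt{55}}{1315554} \approx 0.001113$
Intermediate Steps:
$S = \frac{1}{1147 + \sqrt{55}}$ ($S = \frac{1}{1147 + \sqrt{1962 - 1907}} = \frac{1}{1147 + \sqrt{55}} \approx 0.00086624$)
$S + \frac{1}{4987 + \left(852 - 1787\right)} = \left(\frac{1147}{1315554} - \frac{\sqrt{55}}{1315554}\right) + \frac{1}{4987 + \left(852 - 1787\right)} = \left(\frac{1147}{1315554} - \frac{\sqrt{55}}{1315554}\right) + \frac{1}{4987 - 935} = \left(\frac{1147}{1315554} - \frac{\sqrt{55}}{1315554}\right) + \frac{1}{4052} = \frac{2981599}{2665312404} - \frac{\sqrt{55}}{1315554}$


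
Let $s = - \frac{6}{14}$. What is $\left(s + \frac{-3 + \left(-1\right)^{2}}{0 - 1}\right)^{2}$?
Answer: $\frac{121}{49} \approx 2.4694$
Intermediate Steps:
$s = - \frac{3}{7}$ ($s = \left(-6\right) \frac{1}{14} = - \frac{3}{7} \approx -0.42857$)
$\left(s + \frac{-3 + \left(-1\right)^{2}}{0 - 1}\right)^{2} = \left(- \frac{3}{7} + \frac{-3 + \left(-1\right)^{2}}{0 - 1}\right)^{2} = \left(- \frac{3}{7} + \frac{-3 + 1}{-1}\right)^{2} = \left(- \frac{3}{7} - -2\right)^{2} = \left(- \frac{3}{7} + 2\right)^{2} = \left(\frac{11}{7}\right)^{2} = \frac{121}{49}$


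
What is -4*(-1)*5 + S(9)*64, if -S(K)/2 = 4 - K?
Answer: 660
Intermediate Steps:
S(K) = -8 + 2*K (S(K) = -2*(4 - K) = -8 + 2*K)
-4*(-1)*5 + S(9)*64 = -4*(-1)*5 + (-8 + 2*9)*64 = 4*5 + (-8 + 18)*64 = 20 + 10*64 = 20 + 640 = 660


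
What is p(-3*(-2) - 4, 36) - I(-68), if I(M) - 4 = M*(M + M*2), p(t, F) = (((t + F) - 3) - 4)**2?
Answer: -12915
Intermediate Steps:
p(t, F) = (-7 + F + t)**2 (p(t, F) = (((F + t) - 3) - 4)**2 = ((-3 + F + t) - 4)**2 = (-7 + F + t)**2)
I(M) = 4 + 3*M**2 (I(M) = 4 + M*(M + M*2) = 4 + M*(M + 2*M) = 4 + M*(3*M) = 4 + 3*M**2)
p(-3*(-2) - 4, 36) - I(-68) = (-7 + 36 + (-3*(-2) - 4))**2 - (4 + 3*(-68)**2) = (-7 + 36 + (6 - 4))**2 - (4 + 3*4624) = (-7 + 36 + 2)**2 - (4 + 13872) = 31**2 - 1*13876 = 961 - 13876 = -12915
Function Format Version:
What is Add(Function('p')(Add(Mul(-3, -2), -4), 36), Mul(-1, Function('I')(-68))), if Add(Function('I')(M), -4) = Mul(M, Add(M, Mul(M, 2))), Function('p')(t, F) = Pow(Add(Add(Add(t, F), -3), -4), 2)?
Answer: -12915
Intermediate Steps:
Function('p')(t, F) = Pow(Add(-7, F, t), 2) (Function('p')(t, F) = Pow(Add(Add(Add(F, t), -3), -4), 2) = Pow(Add(Add(-3, F, t), -4), 2) = Pow(Add(-7, F, t), 2))
Function('I')(M) = Add(4, Mul(3, Pow(M, 2))) (Function('I')(M) = Add(4, Mul(M, Add(M, Mul(M, 2)))) = Add(4, Mul(M, Add(M, Mul(2, M)))) = Add(4, Mul(M, Mul(3, M))) = Add(4, Mul(3, Pow(M, 2))))
Add(Function('p')(Add(Mul(-3, -2), -4), 36), Mul(-1, Function('I')(-68))) = Add(Pow(Add(-7, 36, Add(Mul(-3, -2), -4)), 2), Mul(-1, Add(4, Mul(3, Pow(-68, 2))))) = Add(Pow(Add(-7, 36, Add(6, -4)), 2), Mul(-1, Add(4, Mul(3, 4624)))) = Add(Pow(Add(-7, 36, 2), 2), Mul(-1, Add(4, 13872))) = Add(Pow(31, 2), Mul(-1, 13876)) = Add(961, -13876) = -12915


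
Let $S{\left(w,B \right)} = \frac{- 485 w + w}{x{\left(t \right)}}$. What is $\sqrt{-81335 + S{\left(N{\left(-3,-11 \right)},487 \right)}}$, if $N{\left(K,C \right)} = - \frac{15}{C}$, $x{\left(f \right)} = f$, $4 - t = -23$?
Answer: $\frac{i \sqrt{732235}}{3} \approx 285.24 i$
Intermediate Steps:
$t = 27$ ($t = 4 - -23 = 4 + 23 = 27$)
$S{\left(w,B \right)} = - \frac{484 w}{27}$ ($S{\left(w,B \right)} = \frac{- 485 w + w}{27} = - 484 w \frac{1}{27} = - \frac{484 w}{27}$)
$\sqrt{-81335 + S{\left(N{\left(-3,-11 \right)},487 \right)}} = \sqrt{-81335 - \frac{484 \left(- \frac{15}{-11}\right)}{27}} = \sqrt{-81335 - \frac{484 \left(\left(-15\right) \left(- \frac{1}{11}\right)\right)}{27}} = \sqrt{-81335 - \frac{220}{9}} = \sqrt{- \frac{732235}{9}} = \frac{i \sqrt{732235}}{3}$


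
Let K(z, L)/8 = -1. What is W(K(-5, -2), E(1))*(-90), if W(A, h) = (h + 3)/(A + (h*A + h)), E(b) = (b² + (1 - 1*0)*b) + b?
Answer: 540/29 ≈ 18.621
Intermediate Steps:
K(z, L) = -8 (K(z, L) = 8*(-1) = -8)
E(b) = b² + 2*b (E(b) = (b² + (1 + 0)*b) + b = (b² + 1*b) + b = (b² + b) + b = (b + b²) + b = b² + 2*b)
W(A, h) = (3 + h)/(A + h + A*h) (W(A, h) = (3 + h)/(A + (A*h + h)) = (3 + h)/(A + (h + A*h)) = (3 + h)/(A + h + A*h))
W(K(-5, -2), E(1))*(-90) = ((3 + 1*(2 + 1))/(-8 + 1*(2 + 1) - 8*(2 + 1)))*(-90) = ((3 + 1*3)/(-8 + 1*3 - 8*3))*(-90) = ((3 + 3)/(-8 + 3 - 8*3))*(-90) = (6/(-8 + 3 - 24))*(-90) = (6/(-29))*(-90) = -1/29*6*(-90) = -6/29*(-90) = 540/29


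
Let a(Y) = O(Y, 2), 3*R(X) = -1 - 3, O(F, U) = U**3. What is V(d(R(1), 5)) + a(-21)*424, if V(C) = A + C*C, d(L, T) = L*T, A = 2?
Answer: 30946/9 ≈ 3438.4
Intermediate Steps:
R(X) = -4/3 (R(X) = (-1 - 3)/3 = (1/3)*(-4) = -4/3)
a(Y) = 8 (a(Y) = 2**3 = 8)
V(C) = 2 + C**2 (V(C) = 2 + C*C = 2 + C**2)
V(d(R(1), 5)) + a(-21)*424 = (2 + (-4/3*5)**2) + 8*424 = (2 + (-20/3)**2) + 3392 = (2 + 400/9) + 3392 = 418/9 + 3392 = 30946/9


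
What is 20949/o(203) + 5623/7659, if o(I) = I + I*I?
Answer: 131102689/105724836 ≈ 1.2400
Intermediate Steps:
o(I) = I + I²
20949/o(203) + 5623/7659 = 20949/((203*(1 + 203))) + 5623/7659 = 20949/((203*204)) + 5623*(1/7659) = 20949/41412 + 5623/7659 = 20949*(1/41412) + 5623/7659 = 6983/13804 + 5623/7659 = 131102689/105724836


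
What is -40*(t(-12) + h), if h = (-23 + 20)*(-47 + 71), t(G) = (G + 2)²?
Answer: -1120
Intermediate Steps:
t(G) = (2 + G)²
h = -72 (h = -3*24 = -72)
-40*(t(-12) + h) = -40*((2 - 12)² - 72) = -40*((-10)² - 72) = -40*(100 - 72) = -40*28 = -1120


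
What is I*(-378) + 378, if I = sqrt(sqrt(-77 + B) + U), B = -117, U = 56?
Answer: 378 - 378*sqrt(56 + I*sqrt(194)) ≈ -2472.2 - 349.13*I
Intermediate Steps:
I = sqrt(56 + I*sqrt(194)) (I = sqrt(sqrt(-77 - 117) + 56) = sqrt(sqrt(-194) + 56) = sqrt(I*sqrt(194) + 56) = sqrt(56 + I*sqrt(194)) ≈ 7.5401 + 0.92362*I)
I*(-378) + 378 = sqrt(56 + I*sqrt(194))*(-378) + 378 = -378*sqrt(56 + I*sqrt(194)) + 378 = 378 - 378*sqrt(56 + I*sqrt(194))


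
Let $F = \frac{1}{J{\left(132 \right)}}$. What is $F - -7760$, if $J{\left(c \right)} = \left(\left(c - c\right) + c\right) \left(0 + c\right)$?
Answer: $\frac{135210241}{17424} \approx 7760.0$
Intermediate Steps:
$J{\left(c \right)} = c^{2}$ ($J{\left(c \right)} = \left(0 + c\right) c = c c = c^{2}$)
$F = \frac{1}{17424}$ ($F = \frac{1}{132^{2}} = \frac{1}{17424} \approx 5.7392 \cdot 10^{-5}$)
$F - -7760 = \frac{1}{17424} - -7760 = \frac{1}{17424} + 7760 = \frac{135210241}{17424}$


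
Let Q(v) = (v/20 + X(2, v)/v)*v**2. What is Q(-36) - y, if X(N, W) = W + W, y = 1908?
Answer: -8244/5 ≈ -1648.8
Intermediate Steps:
X(N, W) = 2*W
Q(v) = v**2*(2 + v/20) (Q(v) = (v/20 + (2*v)/v)*v**2 = (v*(1/20) + 2)*v**2 = (v/20 + 2)*v**2 = (2 + v/20)*v**2 = v**2*(2 + v/20))
Q(-36) - y = (1/20)*(-36)**2*(40 - 36) - 1*1908 = (1/20)*1296*4 - 1908 = 1296/5 - 1908 = -8244/5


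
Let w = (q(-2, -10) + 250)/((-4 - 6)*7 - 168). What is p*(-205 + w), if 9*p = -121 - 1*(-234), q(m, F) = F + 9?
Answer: -5541407/2142 ≈ -2587.0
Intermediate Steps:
q(m, F) = 9 + F
w = -249/238 (w = ((9 - 10) + 250)/((-4 - 6)*7 - 168) = (-1 + 250)/(-10*7 - 168) = 249/(-70 - 168) = 249/(-238) = 249*(-1/238) = -249/238 ≈ -1.0462)
p = 113/9 (p = (-121 - 1*(-234))/9 = (-121 + 234)/9 = (⅑)*113 = 113/9 ≈ 12.556)
p*(-205 + w) = 113*(-205 - 249/238)/9 = (113/9)*(-49039/238) = -5541407/2142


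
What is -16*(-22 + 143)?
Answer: -1936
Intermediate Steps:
-16*(-22 + 143) = -16*121 = -1936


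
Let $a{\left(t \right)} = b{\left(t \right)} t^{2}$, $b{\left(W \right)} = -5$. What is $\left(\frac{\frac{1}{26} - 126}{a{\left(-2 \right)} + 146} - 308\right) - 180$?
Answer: $- \frac{1601963}{3276} \approx -489.0$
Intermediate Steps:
$a{\left(t \right)} = - 5 t^{2}$
$\left(\frac{\frac{1}{26} - 126}{a{\left(-2 \right)} + 146} - 308\right) - 180 = \left(\frac{\frac{1}{26} - 126}{- 5 \left(-2\right)^{2} + 146} - 308\right) - 180 = \left(\frac{\frac{1}{26} - 126}{\left(-5\right) 4 + 146} - 308\right) - 180 = \left(- \frac{3275}{26 \left(-20 + 146\right)} - 308\right) - 180 = \left(- \frac{3275}{26 \cdot 126} - 308\right) - 180 = \left(\left(- \frac{3275}{26}\right) \frac{1}{126} - 308\right) - 180 = \left(- \frac{3275}{3276} - 308\right) - 180 = - \frac{1012283}{3276} - 180 = - \frac{1601963}{3276}$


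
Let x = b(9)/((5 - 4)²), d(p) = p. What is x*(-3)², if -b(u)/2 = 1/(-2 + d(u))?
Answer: -18/7 ≈ -2.5714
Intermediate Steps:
b(u) = -2/(-2 + u)
x = -2/7 (x = (-2/(-2 + 9))/((5 - 4)²) = (-2/7)/(1²) = -2*⅐/1 = -2/7*1 = -2/7 ≈ -0.28571)
x*(-3)² = -2/7*(-3)² = -2/7*9 = -18/7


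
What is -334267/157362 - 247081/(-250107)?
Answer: -4969039583/4373037526 ≈ -1.1363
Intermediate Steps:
-334267/157362 - 247081/(-250107) = -334267*1/157362 - 247081*(-1/250107) = -334267/157362 + 247081/250107 = -4969039583/4373037526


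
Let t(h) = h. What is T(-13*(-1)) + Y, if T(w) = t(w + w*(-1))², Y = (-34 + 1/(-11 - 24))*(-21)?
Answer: 3573/5 ≈ 714.60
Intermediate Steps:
Y = 3573/5 (Y = (-34 + 1/(-35))*(-21) = (-34 - 1/35)*(-21) = -1191/35*(-21) = 3573/5 ≈ 714.60)
T(w) = 0 (T(w) = (w + w*(-1))² = (w - w)² = 0² = 0)
T(-13*(-1)) + Y = 0 + 3573/5 = 3573/5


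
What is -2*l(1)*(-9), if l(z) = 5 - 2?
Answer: 54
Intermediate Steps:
l(z) = 3
-2*l(1)*(-9) = -2*3*(-9) = -6*(-9) = 54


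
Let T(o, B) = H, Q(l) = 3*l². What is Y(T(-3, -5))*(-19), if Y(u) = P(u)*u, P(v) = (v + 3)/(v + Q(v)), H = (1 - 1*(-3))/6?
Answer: -209/9 ≈ -23.222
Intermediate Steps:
H = ⅔ (H = (1 + 3)*(⅙) = 4*(⅙) = ⅔ ≈ 0.66667)
T(o, B) = ⅔
P(v) = (3 + v)/(v + 3*v²) (P(v) = (v + 3)/(v + 3*v²) = (3 + v)/(v + 3*v²))
Y(u) = (3 + u)/(1 + 3*u) (Y(u) = ((3 + u)/(u*(1 + 3*u)))*u = (3 + u)/(1 + 3*u))
Y(T(-3, -5))*(-19) = ((3 + ⅔)/(1 + 3*(⅔)))*(-19) = ((11/3)/(1 + 2))*(-19) = ((11/3)/3)*(-19) = ((⅓)*(11/3))*(-19) = (11/9)*(-19) = -209/9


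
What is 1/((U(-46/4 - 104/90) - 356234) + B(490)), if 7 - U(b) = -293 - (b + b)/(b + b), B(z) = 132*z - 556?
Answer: -1/291809 ≈ -3.4269e-6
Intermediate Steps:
B(z) = -556 + 132*z
U(b) = 301 (U(b) = 7 - (-293 - (b + b)/(b + b)) = 7 - (-293 - 2*b/(2*b)) = 7 - (-293 - 2*b*1/(2*b)) = 7 - (-293 - 1*1) = 7 - (-293 - 1) = 7 - 1*(-294) = 7 + 294 = 301)
1/((U(-46/4 - 104/90) - 356234) + B(490)) = 1/((301 - 356234) + (-556 + 132*490)) = 1/(-355933 + (-556 + 64680)) = 1/(-355933 + 64124) = 1/(-291809) = -1/291809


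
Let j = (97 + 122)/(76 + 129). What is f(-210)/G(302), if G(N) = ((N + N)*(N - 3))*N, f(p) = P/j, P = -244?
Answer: -12505/2986064562 ≈ -4.1878e-6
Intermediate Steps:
j = 219/205 ≈ 1.0683
f(p) = -50020/219 (f(p) = -244/219/205 = -244*205/219 = -50020/219)
G(N) = 2*N²*(-3 + N) (G(N) = ((2*N)*(-3 + N))*N = (2*N*(-3 + N))*N = 2*N²*(-3 + N))
f(-210)/G(302) = -50020*1/(182408*(-3 + 302))/219 = -50020/(219*(2*91204*299)) = -50020/219/54539992 = -50020/219*1/54539992 = -12505/2986064562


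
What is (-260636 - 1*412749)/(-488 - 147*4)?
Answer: 673385/1076 ≈ 625.82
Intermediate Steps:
(-260636 - 1*412749)/(-488 - 147*4) = (-260636 - 412749)/(-488 - 588) = -673385/(-1076) = -673385*(-1/1076) = 673385/1076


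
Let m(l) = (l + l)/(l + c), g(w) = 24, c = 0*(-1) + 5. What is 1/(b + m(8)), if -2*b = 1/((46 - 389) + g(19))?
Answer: 8294/10221 ≈ 0.81147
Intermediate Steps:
c = 5 (c = 0 + 5 = 5)
m(l) = 2*l/(5 + l) (m(l) = (l + l)/(l + 5) = (2*l)/(5 + l) = 2*l/(5 + l))
b = 1/638 (b = -1/(2*((46 - 389) + 24)) = -1/(2*(-343 + 24)) = -1/2/(-319) = -1/2*(-1/319) = 1/638 ≈ 0.0015674)
1/(b + m(8)) = 1/(1/638 + 2*8/(5 + 8)) = 1/(1/638 + 2*8/13) = 1/(1/638 + 2*8*(1/13)) = 1/(1/638 + 16/13) = 1/(10221/8294) = 8294/10221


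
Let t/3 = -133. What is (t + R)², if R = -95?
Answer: 244036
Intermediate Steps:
t = -399 (t = 3*(-133) = -399)
(t + R)² = (-399 - 95)² = (-494)² = 244036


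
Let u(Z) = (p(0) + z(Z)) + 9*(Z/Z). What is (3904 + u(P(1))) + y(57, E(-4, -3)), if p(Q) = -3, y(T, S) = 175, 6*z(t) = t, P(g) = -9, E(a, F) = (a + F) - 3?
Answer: 8167/2 ≈ 4083.5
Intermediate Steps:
E(a, F) = -3 + F + a (E(a, F) = (F + a) - 3 = -3 + F + a)
z(t) = t/6
u(Z) = 6 + Z/6 (u(Z) = (-3 + Z/6) + 9*(Z/Z) = (-3 + Z/6) + 9*1 = (-3 + Z/6) + 9 = 6 + Z/6)
(3904 + u(P(1))) + y(57, E(-4, -3)) = (3904 + (6 + (⅙)*(-9))) + 175 = (3904 + (6 - 3/2)) + 175 = (3904 + 9/2) + 175 = 7817/2 + 175 = 8167/2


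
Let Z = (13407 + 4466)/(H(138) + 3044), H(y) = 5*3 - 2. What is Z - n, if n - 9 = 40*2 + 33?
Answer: -355081/3057 ≈ -116.15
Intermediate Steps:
H(y) = 13 (H(y) = 15 - 2 = 13)
n = 122 (n = 9 + (40*2 + 33) = 9 + (80 + 33) = 9 + 113 = 122)
Z = 17873/3057 (Z = (13407 + 4466)/(13 + 3044) = 17873/3057 ≈ 5.8466)
Z - n = 17873/3057 - 1*122 = 17873/3057 - 122 = -355081/3057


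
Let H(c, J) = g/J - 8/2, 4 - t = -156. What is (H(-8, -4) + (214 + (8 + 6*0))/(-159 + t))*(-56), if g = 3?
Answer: -12166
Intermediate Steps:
t = 160 (t = 4 - 1*(-156) = 4 + 156 = 160)
H(c, J) = -4 + 3/J (H(c, J) = 3/J - 8/2 = 3/J - 8*½ = 3/J - 4 = -4 + 3/J)
(H(-8, -4) + (214 + (8 + 6*0))/(-159 + t))*(-56) = ((-4 + 3/(-4)) + (214 + (8 + 6*0))/(-159 + 160))*(-56) = ((-4 + 3*(-¼)) + (214 + (8 + 0))/1)*(-56) = ((-4 - ¾) + (214 + 8)*1)*(-56) = (-19/4 + 222*1)*(-56) = (-19/4 + 222)*(-56) = (869/4)*(-56) = -12166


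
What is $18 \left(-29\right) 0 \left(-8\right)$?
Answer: $0$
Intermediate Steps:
$18 \left(-29\right) 0 \left(-8\right) = \left(-522\right) 0 = 0$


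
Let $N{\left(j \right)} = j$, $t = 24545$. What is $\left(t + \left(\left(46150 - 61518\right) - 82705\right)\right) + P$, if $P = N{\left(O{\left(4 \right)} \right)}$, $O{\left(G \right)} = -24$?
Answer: $-73552$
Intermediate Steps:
$P = -24$
$\left(t + \left(\left(46150 - 61518\right) - 82705\right)\right) + P = \left(24545 + \left(\left(46150 - 61518\right) - 82705\right)\right) - 24 = \left(24545 - 98073\right) - 24 = -73528 - 24 = -73552$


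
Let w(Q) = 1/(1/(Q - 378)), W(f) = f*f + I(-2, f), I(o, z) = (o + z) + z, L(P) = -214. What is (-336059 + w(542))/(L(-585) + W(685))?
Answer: -15995/22399 ≈ -0.71409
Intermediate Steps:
I(o, z) = o + 2*z
W(f) = -2 + f**2 + 2*f (W(f) = f*f + (-2 + 2*f) = f**2 + (-2 + 2*f) = -2 + f**2 + 2*f)
w(Q) = -378 + Q (w(Q) = 1/(1/(-378 + Q)) = -378 + Q)
(-336059 + w(542))/(L(-585) + W(685)) = (-336059 + (-378 + 542))/(-214 + (-2 + 685**2 + 2*685)) = (-336059 + 164)/(-214 + (-2 + 469225 + 1370)) = -335895/(-214 + 470593) = -335895/470379 = -335895*1/470379 = -15995/22399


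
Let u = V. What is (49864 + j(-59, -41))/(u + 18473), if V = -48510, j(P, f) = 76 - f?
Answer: -49981/30037 ≈ -1.6640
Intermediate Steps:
u = -48510
(49864 + j(-59, -41))/(u + 18473) = (49864 + (76 - 1*(-41)))/(-48510 + 18473) = (49864 + (76 + 41))/(-30037) = (49864 + 117)*(-1/30037) = 49981*(-1/30037) = -49981/30037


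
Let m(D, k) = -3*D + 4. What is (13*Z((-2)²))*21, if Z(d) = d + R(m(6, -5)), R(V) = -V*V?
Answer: -52416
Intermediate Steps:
m(D, k) = 4 - 3*D
R(V) = -V²
Z(d) = -196 + d (Z(d) = d - (4 - 3*6)² = d - (4 - 18)² = d - 1*(-14)² = d - 1*196 = d - 196 = -196 + d)
(13*Z((-2)²))*21 = (13*(-196 + (-2)²))*21 = (13*(-196 + 4))*21 = (13*(-192))*21 = -2496*21 = -52416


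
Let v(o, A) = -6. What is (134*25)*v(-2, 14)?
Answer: -20100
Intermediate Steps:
(134*25)*v(-2, 14) = (134*25)*(-6) = 3350*(-6) = -20100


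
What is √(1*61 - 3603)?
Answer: I*√3542 ≈ 59.515*I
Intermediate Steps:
√(1*61 - 3603) = √(61 - 3603) = √(-3542) = I*√3542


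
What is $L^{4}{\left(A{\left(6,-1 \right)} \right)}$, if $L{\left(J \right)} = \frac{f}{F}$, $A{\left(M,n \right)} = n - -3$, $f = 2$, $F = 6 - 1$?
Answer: $\frac{16}{625} \approx 0.0256$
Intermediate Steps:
$F = 5$
$A{\left(M,n \right)} = 3 + n$ ($A{\left(M,n \right)} = n + 3 = 3 + n$)
$L{\left(J \right)} = \frac{2}{5}$
$L^{4}{\left(A{\left(6,-1 \right)} \right)} = \left(\frac{2}{5}\right)^{4} = \frac{16}{625}$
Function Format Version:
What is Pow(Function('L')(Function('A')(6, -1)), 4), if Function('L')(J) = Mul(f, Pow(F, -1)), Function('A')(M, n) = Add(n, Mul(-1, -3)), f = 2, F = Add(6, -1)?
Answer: Rational(16, 625) ≈ 0.025600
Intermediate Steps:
F = 5
Function('A')(M, n) = Add(3, n) (Function('A')(M, n) = Add(n, 3) = Add(3, n))
Function('L')(J) = Rational(2, 5) (Function('L')(J) = Mul(2, Pow(5, -1)) = Mul(2, Rational(1, 5)) = Rational(2, 5))
Pow(Function('L')(Function('A')(6, -1)), 4) = Pow(Rational(2, 5), 4) = Rational(16, 625)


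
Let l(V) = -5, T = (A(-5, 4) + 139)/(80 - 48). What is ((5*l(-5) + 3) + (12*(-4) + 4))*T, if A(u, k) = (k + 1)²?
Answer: -1353/4 ≈ -338.25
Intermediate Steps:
A(u, k) = (1 + k)²
T = 41/8 (T = ((1 + 4)² + 139)/(80 - 48) = (5² + 139)/32 = (25 + 139)*(1/32) = 164*(1/32) = 41/8 ≈ 5.1250)
((5*l(-5) + 3) + (12*(-4) + 4))*T = ((5*(-5) + 3) + (12*(-4) + 4))*(41/8) = ((-25 + 3) + (-48 + 4))*(41/8) = (-22 - 44)*(41/8) = -66*41/8 = -1353/4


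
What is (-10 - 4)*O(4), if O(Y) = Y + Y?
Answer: -112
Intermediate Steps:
O(Y) = 2*Y
(-10 - 4)*O(4) = (-10 - 4)*(2*4) = -14*8 = -112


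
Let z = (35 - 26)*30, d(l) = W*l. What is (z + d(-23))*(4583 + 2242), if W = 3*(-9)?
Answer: 6081075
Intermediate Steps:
W = -27
d(l) = -27*l
z = 270 (z = 9*30 = 270)
(z + d(-23))*(4583 + 2242) = (270 - 27*(-23))*(4583 + 2242) = (270 + 621)*6825 = 891*6825 = 6081075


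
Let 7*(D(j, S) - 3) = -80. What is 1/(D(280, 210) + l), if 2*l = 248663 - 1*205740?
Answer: 14/300343 ≈ 4.6613e-5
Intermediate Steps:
D(j, S) = -59/7 (D(j, S) = 3 + (⅐)*(-80) = 3 - 80/7 = -59/7)
l = 42923/2 (l = (248663 - 1*205740)/2 = (248663 - 205740)/2 = (½)*42923 = 42923/2 ≈ 21462.)
1/(D(280, 210) + l) = 1/(-59/7 + 42923/2) = 1/(300343/14) = 14/300343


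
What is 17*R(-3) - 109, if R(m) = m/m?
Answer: -92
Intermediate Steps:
R(m) = 1
17*R(-3) - 109 = 17*1 - 109 = 17 - 109 = -92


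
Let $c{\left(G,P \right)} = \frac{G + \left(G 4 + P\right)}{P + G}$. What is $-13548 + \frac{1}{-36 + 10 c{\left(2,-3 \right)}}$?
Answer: $- \frac{1436089}{106} \approx -13548.0$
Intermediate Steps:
$c{\left(G,P \right)} = \frac{P + 5 G}{G + P}$ ($c{\left(G,P \right)} = \frac{G + \left(4 G + P\right)}{G + P} = \frac{G + \left(P + 4 G\right)}{G + P} = \frac{P + 5 G}{G + P}$)
$-13548 + \frac{1}{-36 + 10 c{\left(2,-3 \right)}} = -13548 + \frac{1}{-36 + 10 \frac{-3 + 5 \cdot 2}{2 - 3}} = -13548 + \frac{1}{-36 + 10 \frac{-3 + 10}{-1}} = -13548 + \frac{1}{-36 + 10 \left(\left(-1\right) 7\right)} = -13548 + \frac{1}{-36 + 10 \left(-7\right)} = -13548 + \frac{1}{-36 - 70} = -13548 + \frac{1}{-106} = -13548 - \frac{1}{106} = - \frac{1436089}{106}$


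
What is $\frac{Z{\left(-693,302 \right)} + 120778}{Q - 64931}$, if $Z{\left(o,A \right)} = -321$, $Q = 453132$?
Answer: $\frac{120457}{388201} \approx 0.3103$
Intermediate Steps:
$\frac{Z{\left(-693,302 \right)} + 120778}{Q - 64931} = \frac{-321 + 120778}{453132 - 64931} = \frac{120457}{388201}$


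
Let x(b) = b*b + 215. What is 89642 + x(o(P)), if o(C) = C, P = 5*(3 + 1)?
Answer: 90257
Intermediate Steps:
P = 20 (P = 5*4 = 20)
x(b) = 215 + b² (x(b) = b² + 215 = 215 + b²)
89642 + x(o(P)) = 89642 + (215 + 20²) = 89642 + (215 + 400) = 89642 + 615 = 90257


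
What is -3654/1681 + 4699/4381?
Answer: -8109155/7364461 ≈ -1.1011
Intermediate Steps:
-3654/1681 + 4699/4381 = -8109155/7364461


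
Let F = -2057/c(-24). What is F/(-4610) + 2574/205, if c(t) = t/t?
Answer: 491513/37802 ≈ 13.002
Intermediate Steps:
c(t) = 1
F = -2057 (F = -2057/1 = -2057*1 = -2057)
F/(-4610) + 2574/205 = -2057/(-4610) + 2574/205 = -2057*(-1/4610) + 2574*(1/205) = 2057/4610 + 2574/205 = 491513/37802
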